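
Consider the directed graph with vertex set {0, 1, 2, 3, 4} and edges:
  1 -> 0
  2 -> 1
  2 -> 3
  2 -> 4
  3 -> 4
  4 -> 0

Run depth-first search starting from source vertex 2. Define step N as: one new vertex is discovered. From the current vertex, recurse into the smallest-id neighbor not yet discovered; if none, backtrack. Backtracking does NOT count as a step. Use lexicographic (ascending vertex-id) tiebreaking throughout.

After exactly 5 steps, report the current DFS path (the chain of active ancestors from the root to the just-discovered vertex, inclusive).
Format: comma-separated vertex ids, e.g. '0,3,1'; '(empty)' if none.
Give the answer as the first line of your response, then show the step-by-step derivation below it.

2,3,4

step 1: discover 2; path=2; order=2
step 2: discover 1; path=2>1; order=2,1
step 3: discover 0; path=2>1>0; order=2,1,0
step 4: discover 3; path=2>3; order=2,1,0,3
step 5: discover 4; path=2>3>4; order=2,1,0,3,4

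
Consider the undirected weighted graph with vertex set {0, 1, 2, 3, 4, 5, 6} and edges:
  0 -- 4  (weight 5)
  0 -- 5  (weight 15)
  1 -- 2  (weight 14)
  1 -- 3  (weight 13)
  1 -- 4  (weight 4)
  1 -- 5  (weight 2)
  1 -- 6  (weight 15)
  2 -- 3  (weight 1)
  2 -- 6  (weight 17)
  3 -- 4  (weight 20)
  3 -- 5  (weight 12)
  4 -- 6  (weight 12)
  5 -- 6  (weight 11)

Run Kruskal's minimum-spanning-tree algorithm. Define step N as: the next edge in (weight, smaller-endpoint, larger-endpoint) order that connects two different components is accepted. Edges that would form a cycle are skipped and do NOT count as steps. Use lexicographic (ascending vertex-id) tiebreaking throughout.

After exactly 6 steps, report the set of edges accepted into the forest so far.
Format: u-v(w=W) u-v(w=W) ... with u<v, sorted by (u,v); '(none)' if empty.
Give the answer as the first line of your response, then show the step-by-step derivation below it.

0-4(w=5) 1-4(w=4) 1-5(w=2) 2-3(w=1) 3-5(w=12) 5-6(w=11)

step 1: add edge 2-3 (w=1); MST = {2-3(w=1)}
step 2: add edge 1-5 (w=2); MST = {1-5(w=2) 2-3(w=1)}
step 3: add edge 1-4 (w=4); MST = {1-4(w=4) 1-5(w=2) 2-3(w=1)}
step 4: add edge 0-4 (w=5); MST = {0-4(w=5) 1-4(w=4) 1-5(w=2) 2-3(w=1)}
step 5: add edge 5-6 (w=11); MST = {0-4(w=5) 1-4(w=4) 1-5(w=2) 2-3(w=1) 5-6(w=11)}
step 6: add edge 3-5 (w=12); MST = {0-4(w=5) 1-4(w=4) 1-5(w=2) 2-3(w=1) 3-5(w=12) 5-6(w=11)}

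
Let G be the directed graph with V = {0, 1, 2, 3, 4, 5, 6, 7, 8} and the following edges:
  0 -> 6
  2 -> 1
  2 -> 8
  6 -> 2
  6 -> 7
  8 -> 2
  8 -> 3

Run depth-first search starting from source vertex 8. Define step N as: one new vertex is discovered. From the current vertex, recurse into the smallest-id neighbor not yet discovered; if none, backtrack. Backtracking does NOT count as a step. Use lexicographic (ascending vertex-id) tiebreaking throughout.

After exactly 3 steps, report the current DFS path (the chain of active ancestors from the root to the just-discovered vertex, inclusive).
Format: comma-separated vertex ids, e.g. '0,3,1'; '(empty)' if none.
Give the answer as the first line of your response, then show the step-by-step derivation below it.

8,2,1

step 1: discover 8; path=8; order=8
step 2: discover 2; path=8>2; order=8,2
step 3: discover 1; path=8>2>1; order=8,2,1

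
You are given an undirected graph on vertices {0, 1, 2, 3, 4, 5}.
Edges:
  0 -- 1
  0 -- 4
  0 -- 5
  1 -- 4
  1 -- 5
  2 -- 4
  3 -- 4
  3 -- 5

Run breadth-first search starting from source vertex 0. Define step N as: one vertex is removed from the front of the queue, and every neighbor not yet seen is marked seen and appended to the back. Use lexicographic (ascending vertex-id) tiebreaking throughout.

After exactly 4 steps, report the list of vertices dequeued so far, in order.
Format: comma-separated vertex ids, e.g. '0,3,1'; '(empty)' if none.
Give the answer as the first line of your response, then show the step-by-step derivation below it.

0,1,4,5

step 1: dequeue 0; queue=[1,4,5]; order=0
step 2: dequeue 1; queue=[4,5]; order=0,1
step 3: dequeue 4; queue=[5,2,3]; order=0,1,4
step 4: dequeue 5; queue=[2,3]; order=0,1,4,5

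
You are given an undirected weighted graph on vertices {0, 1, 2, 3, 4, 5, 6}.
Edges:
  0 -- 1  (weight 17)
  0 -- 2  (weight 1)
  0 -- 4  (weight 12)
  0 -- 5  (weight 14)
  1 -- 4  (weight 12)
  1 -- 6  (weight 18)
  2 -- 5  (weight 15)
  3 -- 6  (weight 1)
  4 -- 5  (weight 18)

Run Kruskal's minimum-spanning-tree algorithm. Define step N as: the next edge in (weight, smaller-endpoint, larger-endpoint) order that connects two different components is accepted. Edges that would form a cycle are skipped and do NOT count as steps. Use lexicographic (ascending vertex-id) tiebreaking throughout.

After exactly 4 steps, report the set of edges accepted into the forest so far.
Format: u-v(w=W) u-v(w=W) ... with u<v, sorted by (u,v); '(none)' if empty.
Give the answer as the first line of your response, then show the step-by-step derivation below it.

0-2(w=1) 0-4(w=12) 1-4(w=12) 3-6(w=1)

step 1: add edge 0-2 (w=1); MST = {0-2(w=1)}
step 2: add edge 3-6 (w=1); MST = {0-2(w=1) 3-6(w=1)}
step 3: add edge 0-4 (w=12); MST = {0-2(w=1) 0-4(w=12) 3-6(w=1)}
step 4: add edge 1-4 (w=12); MST = {0-2(w=1) 0-4(w=12) 1-4(w=12) 3-6(w=1)}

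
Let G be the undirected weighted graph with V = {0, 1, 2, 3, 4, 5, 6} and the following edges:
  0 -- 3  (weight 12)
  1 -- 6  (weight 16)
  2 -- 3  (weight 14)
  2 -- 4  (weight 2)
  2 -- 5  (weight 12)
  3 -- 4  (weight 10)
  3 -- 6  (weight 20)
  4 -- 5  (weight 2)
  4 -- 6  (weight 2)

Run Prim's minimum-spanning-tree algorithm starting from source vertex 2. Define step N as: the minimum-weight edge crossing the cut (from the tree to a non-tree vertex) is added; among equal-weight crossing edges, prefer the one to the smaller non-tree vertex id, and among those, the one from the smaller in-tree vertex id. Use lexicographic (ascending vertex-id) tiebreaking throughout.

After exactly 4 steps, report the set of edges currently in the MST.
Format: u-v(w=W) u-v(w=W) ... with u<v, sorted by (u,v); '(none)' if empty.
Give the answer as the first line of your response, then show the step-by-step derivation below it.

2-4(w=2) 3-4(w=10) 4-5(w=2) 4-6(w=2)

step 1: add edge 2-4 (w=2); MST = {2-4(w=2)}
step 2: add edge 4-5 (w=2); MST = {2-4(w=2) 4-5(w=2)}
step 3: add edge 4-6 (w=2); MST = {2-4(w=2) 4-5(w=2) 4-6(w=2)}
step 4: add edge 3-4 (w=10); MST = {2-4(w=2) 3-4(w=10) 4-5(w=2) 4-6(w=2)}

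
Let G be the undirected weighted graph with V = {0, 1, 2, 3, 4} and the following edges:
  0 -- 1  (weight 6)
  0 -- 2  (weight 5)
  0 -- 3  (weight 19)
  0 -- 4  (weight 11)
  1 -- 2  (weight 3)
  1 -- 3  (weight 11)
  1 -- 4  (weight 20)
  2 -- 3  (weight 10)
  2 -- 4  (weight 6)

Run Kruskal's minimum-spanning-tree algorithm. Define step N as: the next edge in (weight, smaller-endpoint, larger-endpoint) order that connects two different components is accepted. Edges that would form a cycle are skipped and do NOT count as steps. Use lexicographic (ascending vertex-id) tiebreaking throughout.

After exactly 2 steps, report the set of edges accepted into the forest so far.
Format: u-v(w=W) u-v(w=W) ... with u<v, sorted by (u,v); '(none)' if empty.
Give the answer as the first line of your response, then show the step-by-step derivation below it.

0-2(w=5) 1-2(w=3)

step 1: add edge 1-2 (w=3); MST = {1-2(w=3)}
step 2: add edge 0-2 (w=5); MST = {0-2(w=5) 1-2(w=3)}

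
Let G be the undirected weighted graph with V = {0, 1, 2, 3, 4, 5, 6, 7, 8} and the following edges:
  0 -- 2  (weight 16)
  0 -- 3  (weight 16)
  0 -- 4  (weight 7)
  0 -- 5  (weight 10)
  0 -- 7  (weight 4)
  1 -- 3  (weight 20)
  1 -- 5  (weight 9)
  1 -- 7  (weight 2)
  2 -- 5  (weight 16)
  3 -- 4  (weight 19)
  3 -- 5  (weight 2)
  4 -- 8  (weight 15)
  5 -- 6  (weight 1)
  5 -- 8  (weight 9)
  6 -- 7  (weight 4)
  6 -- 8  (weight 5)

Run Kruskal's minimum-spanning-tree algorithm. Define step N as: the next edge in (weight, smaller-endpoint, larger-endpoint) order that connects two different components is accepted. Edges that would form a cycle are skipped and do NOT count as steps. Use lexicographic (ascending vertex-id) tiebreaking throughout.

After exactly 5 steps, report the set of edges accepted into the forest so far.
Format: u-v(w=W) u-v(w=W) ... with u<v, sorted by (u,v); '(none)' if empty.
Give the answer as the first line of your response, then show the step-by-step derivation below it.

0-7(w=4) 1-7(w=2) 3-5(w=2) 5-6(w=1) 6-7(w=4)

step 1: add edge 5-6 (w=1); MST = {5-6(w=1)}
step 2: add edge 1-7 (w=2); MST = {1-7(w=2) 5-6(w=1)}
step 3: add edge 3-5 (w=2); MST = {1-7(w=2) 3-5(w=2) 5-6(w=1)}
step 4: add edge 0-7 (w=4); MST = {0-7(w=4) 1-7(w=2) 3-5(w=2) 5-6(w=1)}
step 5: add edge 6-7 (w=4); MST = {0-7(w=4) 1-7(w=2) 3-5(w=2) 5-6(w=1) 6-7(w=4)}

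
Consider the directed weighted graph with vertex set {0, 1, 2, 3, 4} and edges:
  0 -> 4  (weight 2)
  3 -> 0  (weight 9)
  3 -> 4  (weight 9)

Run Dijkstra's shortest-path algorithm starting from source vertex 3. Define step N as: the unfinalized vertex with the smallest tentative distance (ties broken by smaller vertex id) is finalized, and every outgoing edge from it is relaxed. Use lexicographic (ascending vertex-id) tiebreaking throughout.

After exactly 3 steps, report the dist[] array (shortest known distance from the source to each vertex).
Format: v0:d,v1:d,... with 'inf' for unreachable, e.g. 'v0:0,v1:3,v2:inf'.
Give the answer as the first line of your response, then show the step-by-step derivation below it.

v0:9,v1:inf,v2:inf,v3:0,v4:9

step 1: dist = v0:9,v1:inf,v2:inf,v3:0,v4:9
step 2: dist = v0:9,v1:inf,v2:inf,v3:0,v4:9
step 3: dist = v0:9,v1:inf,v2:inf,v3:0,v4:9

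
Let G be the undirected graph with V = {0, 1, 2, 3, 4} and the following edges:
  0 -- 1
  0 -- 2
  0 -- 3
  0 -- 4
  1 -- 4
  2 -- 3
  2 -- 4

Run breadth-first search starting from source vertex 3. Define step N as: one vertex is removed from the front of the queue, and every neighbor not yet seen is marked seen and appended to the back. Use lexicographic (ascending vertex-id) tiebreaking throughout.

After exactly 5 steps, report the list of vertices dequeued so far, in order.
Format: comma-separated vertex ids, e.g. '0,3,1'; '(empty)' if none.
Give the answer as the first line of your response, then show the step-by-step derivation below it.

3,0,2,1,4

step 1: dequeue 3; queue=[0,2]; order=3
step 2: dequeue 0; queue=[2,1,4]; order=3,0
step 3: dequeue 2; queue=[1,4]; order=3,0,2
step 4: dequeue 1; queue=[4]; order=3,0,2,1
step 5: dequeue 4; queue=[(empty)]; order=3,0,2,1,4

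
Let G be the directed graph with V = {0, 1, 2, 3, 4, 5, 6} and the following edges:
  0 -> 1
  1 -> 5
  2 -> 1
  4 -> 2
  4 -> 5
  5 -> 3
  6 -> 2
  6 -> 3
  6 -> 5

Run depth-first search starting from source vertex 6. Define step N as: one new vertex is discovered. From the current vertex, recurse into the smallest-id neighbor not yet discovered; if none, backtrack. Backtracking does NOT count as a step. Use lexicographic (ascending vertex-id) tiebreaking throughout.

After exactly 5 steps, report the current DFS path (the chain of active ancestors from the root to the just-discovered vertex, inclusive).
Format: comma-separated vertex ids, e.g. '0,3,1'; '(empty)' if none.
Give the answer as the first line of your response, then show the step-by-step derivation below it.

6,2,1,5,3

step 1: discover 6; path=6; order=6
step 2: discover 2; path=6>2; order=6,2
step 3: discover 1; path=6>2>1; order=6,2,1
step 4: discover 5; path=6>2>1>5; order=6,2,1,5
step 5: discover 3; path=6>2>1>5>3; order=6,2,1,5,3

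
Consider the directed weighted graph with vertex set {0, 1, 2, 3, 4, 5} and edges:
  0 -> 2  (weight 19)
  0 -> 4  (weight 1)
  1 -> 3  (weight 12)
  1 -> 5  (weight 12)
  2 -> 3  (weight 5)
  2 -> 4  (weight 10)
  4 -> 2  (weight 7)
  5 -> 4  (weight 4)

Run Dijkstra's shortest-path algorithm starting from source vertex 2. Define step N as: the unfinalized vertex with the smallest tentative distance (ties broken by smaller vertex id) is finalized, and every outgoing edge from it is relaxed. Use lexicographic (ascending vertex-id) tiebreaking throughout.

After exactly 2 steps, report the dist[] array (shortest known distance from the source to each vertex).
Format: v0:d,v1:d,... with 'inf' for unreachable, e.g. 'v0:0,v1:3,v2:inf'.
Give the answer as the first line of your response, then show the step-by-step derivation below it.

v0:inf,v1:inf,v2:0,v3:5,v4:10,v5:inf

step 1: dist = v0:inf,v1:inf,v2:0,v3:5,v4:10,v5:inf
step 2: dist = v0:inf,v1:inf,v2:0,v3:5,v4:10,v5:inf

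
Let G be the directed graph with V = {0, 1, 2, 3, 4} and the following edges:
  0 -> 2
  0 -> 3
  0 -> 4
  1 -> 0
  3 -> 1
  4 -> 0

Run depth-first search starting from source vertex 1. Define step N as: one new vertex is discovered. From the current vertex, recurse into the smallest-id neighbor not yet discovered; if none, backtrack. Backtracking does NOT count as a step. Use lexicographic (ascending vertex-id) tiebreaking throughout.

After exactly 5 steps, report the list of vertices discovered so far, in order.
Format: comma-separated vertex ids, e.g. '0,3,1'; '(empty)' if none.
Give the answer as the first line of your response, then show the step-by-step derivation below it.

1,0,2,3,4

step 1: discover 1; path=1; order=1
step 2: discover 0; path=1>0; order=1,0
step 3: discover 2; path=1>0>2; order=1,0,2
step 4: discover 3; path=1>0>3; order=1,0,2,3
step 5: discover 4; path=1>0>4; order=1,0,2,3,4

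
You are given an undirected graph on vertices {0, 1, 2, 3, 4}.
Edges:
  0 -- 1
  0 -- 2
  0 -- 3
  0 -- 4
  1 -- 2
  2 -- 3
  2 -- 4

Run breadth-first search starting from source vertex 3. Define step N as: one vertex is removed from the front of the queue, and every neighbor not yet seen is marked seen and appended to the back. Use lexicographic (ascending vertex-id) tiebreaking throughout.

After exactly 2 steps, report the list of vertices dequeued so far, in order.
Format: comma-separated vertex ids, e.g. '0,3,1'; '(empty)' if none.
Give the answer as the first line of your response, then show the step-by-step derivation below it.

3,0

step 1: dequeue 3; queue=[0,2]; order=3
step 2: dequeue 0; queue=[2,1,4]; order=3,0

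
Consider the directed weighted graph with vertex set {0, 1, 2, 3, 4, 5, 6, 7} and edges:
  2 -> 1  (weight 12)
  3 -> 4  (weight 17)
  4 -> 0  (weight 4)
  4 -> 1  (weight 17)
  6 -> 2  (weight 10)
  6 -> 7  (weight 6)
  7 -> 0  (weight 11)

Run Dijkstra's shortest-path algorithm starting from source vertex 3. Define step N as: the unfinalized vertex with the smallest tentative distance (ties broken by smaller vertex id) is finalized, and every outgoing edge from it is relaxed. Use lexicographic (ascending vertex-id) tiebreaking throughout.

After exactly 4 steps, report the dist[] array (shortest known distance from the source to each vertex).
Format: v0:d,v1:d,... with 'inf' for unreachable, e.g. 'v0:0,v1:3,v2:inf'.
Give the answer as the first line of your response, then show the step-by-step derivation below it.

v0:21,v1:34,v2:inf,v3:0,v4:17,v5:inf,v6:inf,v7:inf

step 1: dist = v0:inf,v1:inf,v2:inf,v3:0,v4:17,v5:inf,v6:inf,v7:inf
step 2: dist = v0:21,v1:34,v2:inf,v3:0,v4:17,v5:inf,v6:inf,v7:inf
step 3: dist = v0:21,v1:34,v2:inf,v3:0,v4:17,v5:inf,v6:inf,v7:inf
step 4: dist = v0:21,v1:34,v2:inf,v3:0,v4:17,v5:inf,v6:inf,v7:inf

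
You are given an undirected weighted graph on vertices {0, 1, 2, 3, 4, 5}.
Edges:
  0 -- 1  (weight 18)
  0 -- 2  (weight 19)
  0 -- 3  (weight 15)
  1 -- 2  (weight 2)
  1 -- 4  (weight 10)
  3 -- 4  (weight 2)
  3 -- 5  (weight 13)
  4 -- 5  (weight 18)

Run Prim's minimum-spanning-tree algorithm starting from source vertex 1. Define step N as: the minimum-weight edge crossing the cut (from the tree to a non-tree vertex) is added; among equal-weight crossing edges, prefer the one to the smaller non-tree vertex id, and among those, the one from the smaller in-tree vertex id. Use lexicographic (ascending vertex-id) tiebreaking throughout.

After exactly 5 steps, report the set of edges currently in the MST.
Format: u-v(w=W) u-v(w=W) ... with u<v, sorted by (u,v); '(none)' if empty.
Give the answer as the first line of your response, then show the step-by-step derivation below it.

0-3(w=15) 1-2(w=2) 1-4(w=10) 3-4(w=2) 3-5(w=13)

step 1: add edge 1-2 (w=2); MST = {1-2(w=2)}
step 2: add edge 1-4 (w=10); MST = {1-2(w=2) 1-4(w=10)}
step 3: add edge 3-4 (w=2); MST = {1-2(w=2) 1-4(w=10) 3-4(w=2)}
step 4: add edge 3-5 (w=13); MST = {1-2(w=2) 1-4(w=10) 3-4(w=2) 3-5(w=13)}
step 5: add edge 0-3 (w=15); MST = {0-3(w=15) 1-2(w=2) 1-4(w=10) 3-4(w=2) 3-5(w=13)}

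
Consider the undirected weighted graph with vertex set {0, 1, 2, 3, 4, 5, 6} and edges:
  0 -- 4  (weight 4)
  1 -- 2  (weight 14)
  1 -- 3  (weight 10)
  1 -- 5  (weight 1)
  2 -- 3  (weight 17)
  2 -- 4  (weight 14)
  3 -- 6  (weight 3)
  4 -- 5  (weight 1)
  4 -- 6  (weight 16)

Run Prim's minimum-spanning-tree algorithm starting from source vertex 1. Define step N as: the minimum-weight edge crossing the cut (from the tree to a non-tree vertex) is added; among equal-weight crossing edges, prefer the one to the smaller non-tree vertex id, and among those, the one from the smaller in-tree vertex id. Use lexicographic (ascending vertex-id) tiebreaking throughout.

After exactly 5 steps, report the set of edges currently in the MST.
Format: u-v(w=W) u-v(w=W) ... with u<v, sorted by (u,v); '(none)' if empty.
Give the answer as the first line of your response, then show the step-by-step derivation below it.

0-4(w=4) 1-3(w=10) 1-5(w=1) 3-6(w=3) 4-5(w=1)

step 1: add edge 1-5 (w=1); MST = {1-5(w=1)}
step 2: add edge 4-5 (w=1); MST = {1-5(w=1) 4-5(w=1)}
step 3: add edge 0-4 (w=4); MST = {0-4(w=4) 1-5(w=1) 4-5(w=1)}
step 4: add edge 1-3 (w=10); MST = {0-4(w=4) 1-3(w=10) 1-5(w=1) 4-5(w=1)}
step 5: add edge 3-6 (w=3); MST = {0-4(w=4) 1-3(w=10) 1-5(w=1) 3-6(w=3) 4-5(w=1)}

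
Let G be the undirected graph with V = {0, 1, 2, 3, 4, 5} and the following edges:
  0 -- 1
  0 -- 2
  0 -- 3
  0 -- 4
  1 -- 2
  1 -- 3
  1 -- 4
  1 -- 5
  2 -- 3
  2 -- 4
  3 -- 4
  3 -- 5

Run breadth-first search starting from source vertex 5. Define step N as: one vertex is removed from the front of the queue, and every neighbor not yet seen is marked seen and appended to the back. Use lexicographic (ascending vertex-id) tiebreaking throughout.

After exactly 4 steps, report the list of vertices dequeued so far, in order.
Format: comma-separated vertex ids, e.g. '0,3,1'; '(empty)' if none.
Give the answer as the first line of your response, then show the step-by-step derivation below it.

5,1,3,0

step 1: dequeue 5; queue=[1,3]; order=5
step 2: dequeue 1; queue=[3,0,2,4]; order=5,1
step 3: dequeue 3; queue=[0,2,4]; order=5,1,3
step 4: dequeue 0; queue=[2,4]; order=5,1,3,0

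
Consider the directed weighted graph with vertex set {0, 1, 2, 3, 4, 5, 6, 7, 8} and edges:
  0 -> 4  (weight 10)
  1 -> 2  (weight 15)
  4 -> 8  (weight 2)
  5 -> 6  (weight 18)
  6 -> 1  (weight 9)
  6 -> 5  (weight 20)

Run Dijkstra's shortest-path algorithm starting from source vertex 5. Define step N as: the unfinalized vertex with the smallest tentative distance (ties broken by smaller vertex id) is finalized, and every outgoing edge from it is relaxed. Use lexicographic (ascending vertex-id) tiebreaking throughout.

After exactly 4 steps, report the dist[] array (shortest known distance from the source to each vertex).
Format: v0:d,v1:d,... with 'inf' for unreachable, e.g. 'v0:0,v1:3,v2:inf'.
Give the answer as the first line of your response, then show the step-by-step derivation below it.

v0:inf,v1:27,v2:42,v3:inf,v4:inf,v5:0,v6:18,v7:inf,v8:inf

step 1: dist = v0:inf,v1:inf,v2:inf,v3:inf,v4:inf,v5:0,v6:18,v7:inf,v8:inf
step 2: dist = v0:inf,v1:27,v2:inf,v3:inf,v4:inf,v5:0,v6:18,v7:inf,v8:inf
step 3: dist = v0:inf,v1:27,v2:42,v3:inf,v4:inf,v5:0,v6:18,v7:inf,v8:inf
step 4: dist = v0:inf,v1:27,v2:42,v3:inf,v4:inf,v5:0,v6:18,v7:inf,v8:inf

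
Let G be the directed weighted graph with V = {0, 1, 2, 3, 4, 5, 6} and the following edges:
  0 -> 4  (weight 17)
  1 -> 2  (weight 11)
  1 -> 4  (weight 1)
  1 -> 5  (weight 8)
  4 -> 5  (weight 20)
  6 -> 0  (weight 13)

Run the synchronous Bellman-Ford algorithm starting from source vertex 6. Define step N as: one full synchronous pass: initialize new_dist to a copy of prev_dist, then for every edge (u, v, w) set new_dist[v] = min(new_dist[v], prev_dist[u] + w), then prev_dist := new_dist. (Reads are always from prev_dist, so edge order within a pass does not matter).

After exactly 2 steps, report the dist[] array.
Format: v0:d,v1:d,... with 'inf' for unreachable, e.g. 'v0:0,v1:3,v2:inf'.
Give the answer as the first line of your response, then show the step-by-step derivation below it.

v0:13,v1:inf,v2:inf,v3:inf,v4:30,v5:inf,v6:0

step 1: dist = v0:13,v1:inf,v2:inf,v3:inf,v4:inf,v5:inf,v6:0
step 2: dist = v0:13,v1:inf,v2:inf,v3:inf,v4:30,v5:inf,v6:0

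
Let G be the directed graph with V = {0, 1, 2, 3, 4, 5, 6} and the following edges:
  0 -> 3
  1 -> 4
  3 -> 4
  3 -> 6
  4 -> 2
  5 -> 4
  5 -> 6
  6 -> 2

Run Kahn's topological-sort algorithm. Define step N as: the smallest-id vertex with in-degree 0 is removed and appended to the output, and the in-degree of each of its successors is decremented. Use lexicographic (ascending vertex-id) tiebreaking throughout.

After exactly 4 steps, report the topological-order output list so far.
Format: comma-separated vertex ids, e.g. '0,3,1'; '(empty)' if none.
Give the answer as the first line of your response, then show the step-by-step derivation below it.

0,1,3,5

step 1: output 0; order=[0]; indeg=(0,0,2,0,3,0,2)
step 2: output 1; order=[0,1]; indeg=(0,0,2,0,2,0,2)
step 3: output 3; order=[0,1,3]; indeg=(0,0,2,0,1,0,1)
step 4: output 5; order=[0,1,3,5]; indeg=(0,0,2,0,0,0,0)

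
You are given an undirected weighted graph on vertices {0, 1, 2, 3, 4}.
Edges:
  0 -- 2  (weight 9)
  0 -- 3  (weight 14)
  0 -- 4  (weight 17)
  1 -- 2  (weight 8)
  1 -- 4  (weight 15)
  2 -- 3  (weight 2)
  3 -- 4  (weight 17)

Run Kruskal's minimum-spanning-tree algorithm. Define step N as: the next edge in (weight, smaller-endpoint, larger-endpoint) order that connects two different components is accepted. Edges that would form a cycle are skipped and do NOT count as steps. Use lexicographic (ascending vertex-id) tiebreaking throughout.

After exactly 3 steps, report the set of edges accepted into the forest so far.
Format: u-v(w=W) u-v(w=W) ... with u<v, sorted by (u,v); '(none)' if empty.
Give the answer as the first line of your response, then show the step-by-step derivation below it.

0-2(w=9) 1-2(w=8) 2-3(w=2)

step 1: add edge 2-3 (w=2); MST = {2-3(w=2)}
step 2: add edge 1-2 (w=8); MST = {1-2(w=8) 2-3(w=2)}
step 3: add edge 0-2 (w=9); MST = {0-2(w=9) 1-2(w=8) 2-3(w=2)}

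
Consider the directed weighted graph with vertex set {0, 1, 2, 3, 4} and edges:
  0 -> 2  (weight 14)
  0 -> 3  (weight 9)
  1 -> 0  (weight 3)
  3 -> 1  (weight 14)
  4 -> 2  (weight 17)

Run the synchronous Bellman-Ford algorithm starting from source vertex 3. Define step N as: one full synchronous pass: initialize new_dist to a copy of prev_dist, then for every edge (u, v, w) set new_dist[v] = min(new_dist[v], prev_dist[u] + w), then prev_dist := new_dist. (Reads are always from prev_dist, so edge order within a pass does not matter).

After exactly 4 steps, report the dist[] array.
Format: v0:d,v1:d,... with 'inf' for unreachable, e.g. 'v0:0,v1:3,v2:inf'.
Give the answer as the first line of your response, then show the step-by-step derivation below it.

v0:17,v1:14,v2:31,v3:0,v4:inf

step 1: dist = v0:inf,v1:14,v2:inf,v3:0,v4:inf
step 2: dist = v0:17,v1:14,v2:inf,v3:0,v4:inf
step 3: dist = v0:17,v1:14,v2:31,v3:0,v4:inf
step 4: dist = v0:17,v1:14,v2:31,v3:0,v4:inf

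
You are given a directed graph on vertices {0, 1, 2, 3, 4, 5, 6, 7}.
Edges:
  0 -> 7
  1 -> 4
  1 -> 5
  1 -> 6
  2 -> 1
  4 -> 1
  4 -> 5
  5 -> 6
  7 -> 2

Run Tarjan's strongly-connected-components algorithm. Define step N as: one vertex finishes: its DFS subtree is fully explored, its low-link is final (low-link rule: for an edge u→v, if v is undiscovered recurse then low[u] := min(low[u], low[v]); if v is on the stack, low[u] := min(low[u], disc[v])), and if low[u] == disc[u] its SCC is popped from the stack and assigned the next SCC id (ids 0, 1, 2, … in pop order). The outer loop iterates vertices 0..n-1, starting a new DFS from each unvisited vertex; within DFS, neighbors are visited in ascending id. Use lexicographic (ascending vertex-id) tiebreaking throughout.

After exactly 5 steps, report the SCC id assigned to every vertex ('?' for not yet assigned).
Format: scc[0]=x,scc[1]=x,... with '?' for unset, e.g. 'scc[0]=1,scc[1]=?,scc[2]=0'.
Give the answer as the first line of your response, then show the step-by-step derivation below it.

scc[0]=?,scc[1]=2,scc[2]=3,scc[3]=?,scc[4]=2,scc[5]=1,scc[6]=0,scc[7]=?

step 1: low=(low[0]=0,low[1]=3,low[2]=2,low[3]=?,low[4]=3,low[5]=5,low[6]=6,low[7]=1); scc=(scc[0]=?,scc[1]=?,scc[2]=?,scc[3]=?,scc[4]=?,scc[5]=?,scc[6]=0,scc[7]=?)
step 2: low=(low[0]=0,low[1]=3,low[2]=2,low[3]=?,low[4]=3,low[5]=5,low[6]=6,low[7]=1); scc=(scc[0]=?,scc[1]=?,scc[2]=?,scc[3]=?,scc[4]=?,scc[5]=1,scc[6]=0,scc[7]=?)
step 3: low=(low[0]=0,low[1]=3,low[2]=2,low[3]=?,low[4]=3,low[5]=5,low[6]=6,low[7]=1); scc=(scc[0]=?,scc[1]=?,scc[2]=?,scc[3]=?,scc[4]=?,scc[5]=1,scc[6]=0,scc[7]=?)
step 4: low=(low[0]=0,low[1]=3,low[2]=2,low[3]=?,low[4]=3,low[5]=5,low[6]=6,low[7]=1); scc=(scc[0]=?,scc[1]=2,scc[2]=?,scc[3]=?,scc[4]=2,scc[5]=1,scc[6]=0,scc[7]=?)
step 5: low=(low[0]=0,low[1]=3,low[2]=2,low[3]=?,low[4]=3,low[5]=5,low[6]=6,low[7]=1); scc=(scc[0]=?,scc[1]=2,scc[2]=3,scc[3]=?,scc[4]=2,scc[5]=1,scc[6]=0,scc[7]=?)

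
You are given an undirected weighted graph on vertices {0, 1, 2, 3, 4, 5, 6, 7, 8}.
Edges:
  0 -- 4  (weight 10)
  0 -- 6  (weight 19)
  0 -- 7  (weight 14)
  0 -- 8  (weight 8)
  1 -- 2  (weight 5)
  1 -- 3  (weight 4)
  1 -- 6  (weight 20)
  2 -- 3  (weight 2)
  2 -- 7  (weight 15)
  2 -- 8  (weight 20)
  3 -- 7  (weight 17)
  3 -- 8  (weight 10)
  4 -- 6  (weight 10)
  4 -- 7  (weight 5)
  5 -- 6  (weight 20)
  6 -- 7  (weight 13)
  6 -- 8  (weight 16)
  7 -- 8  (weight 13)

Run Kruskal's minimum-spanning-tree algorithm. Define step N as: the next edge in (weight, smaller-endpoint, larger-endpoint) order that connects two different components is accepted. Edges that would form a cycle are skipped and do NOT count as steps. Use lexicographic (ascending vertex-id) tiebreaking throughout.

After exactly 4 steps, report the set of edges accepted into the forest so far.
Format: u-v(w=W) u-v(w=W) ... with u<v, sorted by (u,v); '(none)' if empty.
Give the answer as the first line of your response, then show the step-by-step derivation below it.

0-8(w=8) 1-3(w=4) 2-3(w=2) 4-7(w=5)

step 1: add edge 2-3 (w=2); MST = {2-3(w=2)}
step 2: add edge 1-3 (w=4); MST = {1-3(w=4) 2-3(w=2)}
step 3: add edge 4-7 (w=5); MST = {1-3(w=4) 2-3(w=2) 4-7(w=5)}
step 4: add edge 0-8 (w=8); MST = {0-8(w=8) 1-3(w=4) 2-3(w=2) 4-7(w=5)}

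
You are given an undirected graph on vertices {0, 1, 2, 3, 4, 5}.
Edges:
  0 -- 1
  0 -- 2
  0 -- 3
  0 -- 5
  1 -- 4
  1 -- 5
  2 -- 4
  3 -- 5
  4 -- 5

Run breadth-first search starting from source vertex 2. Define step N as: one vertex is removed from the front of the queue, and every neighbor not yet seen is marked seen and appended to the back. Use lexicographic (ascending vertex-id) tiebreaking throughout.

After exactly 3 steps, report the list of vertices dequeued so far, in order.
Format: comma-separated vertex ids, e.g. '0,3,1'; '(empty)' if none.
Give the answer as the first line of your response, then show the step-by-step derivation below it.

2,0,4

step 1: dequeue 2; queue=[0,4]; order=2
step 2: dequeue 0; queue=[4,1,3,5]; order=2,0
step 3: dequeue 4; queue=[1,3,5]; order=2,0,4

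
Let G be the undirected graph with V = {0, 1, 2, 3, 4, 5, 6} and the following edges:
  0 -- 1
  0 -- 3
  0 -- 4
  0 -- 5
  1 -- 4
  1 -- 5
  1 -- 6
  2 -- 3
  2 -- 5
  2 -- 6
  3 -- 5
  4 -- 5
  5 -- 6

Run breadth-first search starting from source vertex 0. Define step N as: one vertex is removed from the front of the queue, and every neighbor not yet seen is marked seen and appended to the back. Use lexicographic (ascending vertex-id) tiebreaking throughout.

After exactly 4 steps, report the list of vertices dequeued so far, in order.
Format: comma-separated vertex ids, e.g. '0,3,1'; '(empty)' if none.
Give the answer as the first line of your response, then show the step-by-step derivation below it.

0,1,3,4

step 1: dequeue 0; queue=[1,3,4,5]; order=0
step 2: dequeue 1; queue=[3,4,5,6]; order=0,1
step 3: dequeue 3; queue=[4,5,6,2]; order=0,1,3
step 4: dequeue 4; queue=[5,6,2]; order=0,1,3,4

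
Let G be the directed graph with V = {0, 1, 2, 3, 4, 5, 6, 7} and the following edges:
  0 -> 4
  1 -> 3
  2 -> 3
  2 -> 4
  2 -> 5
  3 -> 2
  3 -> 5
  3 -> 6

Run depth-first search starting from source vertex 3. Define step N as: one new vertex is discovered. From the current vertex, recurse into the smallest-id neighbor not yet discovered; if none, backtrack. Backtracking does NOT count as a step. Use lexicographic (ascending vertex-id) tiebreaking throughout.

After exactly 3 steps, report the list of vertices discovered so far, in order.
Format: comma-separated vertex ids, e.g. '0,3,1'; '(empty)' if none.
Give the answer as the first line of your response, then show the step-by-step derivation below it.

3,2,4

step 1: discover 3; path=3; order=3
step 2: discover 2; path=3>2; order=3,2
step 3: discover 4; path=3>2>4; order=3,2,4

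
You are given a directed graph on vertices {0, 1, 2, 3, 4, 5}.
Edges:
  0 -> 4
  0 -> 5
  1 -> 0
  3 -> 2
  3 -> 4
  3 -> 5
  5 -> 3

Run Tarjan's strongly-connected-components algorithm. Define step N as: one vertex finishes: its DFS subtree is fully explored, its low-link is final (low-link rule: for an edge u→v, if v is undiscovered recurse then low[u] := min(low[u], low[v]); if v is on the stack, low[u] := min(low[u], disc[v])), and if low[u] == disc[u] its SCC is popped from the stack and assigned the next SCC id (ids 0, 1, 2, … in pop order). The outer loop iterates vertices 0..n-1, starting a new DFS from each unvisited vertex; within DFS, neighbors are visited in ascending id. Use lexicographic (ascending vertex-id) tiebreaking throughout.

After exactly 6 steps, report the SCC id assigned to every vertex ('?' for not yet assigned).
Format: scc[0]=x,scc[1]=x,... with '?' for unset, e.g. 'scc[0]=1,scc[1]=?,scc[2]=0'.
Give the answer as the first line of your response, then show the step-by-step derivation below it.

scc[0]=3,scc[1]=4,scc[2]=1,scc[3]=2,scc[4]=0,scc[5]=2

step 1: low=(low[0]=0,low[1]=?,low[2]=?,low[3]=?,low[4]=1,low[5]=?); scc=(scc[0]=?,scc[1]=?,scc[2]=?,scc[3]=?,scc[4]=0,scc[5]=?)
step 2: low=(low[0]=0,low[1]=?,low[2]=4,low[3]=3,low[4]=1,low[5]=2); scc=(scc[0]=?,scc[1]=?,scc[2]=1,scc[3]=?,scc[4]=0,scc[5]=?)
step 3: low=(low[0]=0,low[1]=?,low[2]=4,low[3]=2,low[4]=1,low[5]=2); scc=(scc[0]=?,scc[1]=?,scc[2]=1,scc[3]=?,scc[4]=0,scc[5]=?)
step 4: low=(low[0]=0,low[1]=?,low[2]=4,low[3]=2,low[4]=1,low[5]=2); scc=(scc[0]=?,scc[1]=?,scc[2]=1,scc[3]=2,scc[4]=0,scc[5]=2)
step 5: low=(low[0]=0,low[1]=?,low[2]=4,low[3]=2,low[4]=1,low[5]=2); scc=(scc[0]=3,scc[1]=?,scc[2]=1,scc[3]=2,scc[4]=0,scc[5]=2)
step 6: low=(low[0]=0,low[1]=5,low[2]=4,low[3]=2,low[4]=1,low[5]=2); scc=(scc[0]=3,scc[1]=4,scc[2]=1,scc[3]=2,scc[4]=0,scc[5]=2)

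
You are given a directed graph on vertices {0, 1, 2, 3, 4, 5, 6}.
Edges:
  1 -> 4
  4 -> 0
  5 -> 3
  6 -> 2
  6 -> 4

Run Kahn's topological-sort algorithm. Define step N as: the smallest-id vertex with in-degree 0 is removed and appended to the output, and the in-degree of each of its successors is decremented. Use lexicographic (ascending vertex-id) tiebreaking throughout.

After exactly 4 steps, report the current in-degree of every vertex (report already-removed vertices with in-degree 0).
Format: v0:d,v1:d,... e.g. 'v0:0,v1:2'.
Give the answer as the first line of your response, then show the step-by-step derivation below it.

v0:1,v1:0,v2:0,v3:0,v4:0,v5:0,v6:0

step 1: output 1; order=[1]; indeg=(1,0,1,1,1,0,0)
step 2: output 5; order=[1,5]; indeg=(1,0,1,0,1,0,0)
step 3: output 3; order=[1,5,3]; indeg=(1,0,1,0,1,0,0)
step 4: output 6; order=[1,5,3,6]; indeg=(1,0,0,0,0,0,0)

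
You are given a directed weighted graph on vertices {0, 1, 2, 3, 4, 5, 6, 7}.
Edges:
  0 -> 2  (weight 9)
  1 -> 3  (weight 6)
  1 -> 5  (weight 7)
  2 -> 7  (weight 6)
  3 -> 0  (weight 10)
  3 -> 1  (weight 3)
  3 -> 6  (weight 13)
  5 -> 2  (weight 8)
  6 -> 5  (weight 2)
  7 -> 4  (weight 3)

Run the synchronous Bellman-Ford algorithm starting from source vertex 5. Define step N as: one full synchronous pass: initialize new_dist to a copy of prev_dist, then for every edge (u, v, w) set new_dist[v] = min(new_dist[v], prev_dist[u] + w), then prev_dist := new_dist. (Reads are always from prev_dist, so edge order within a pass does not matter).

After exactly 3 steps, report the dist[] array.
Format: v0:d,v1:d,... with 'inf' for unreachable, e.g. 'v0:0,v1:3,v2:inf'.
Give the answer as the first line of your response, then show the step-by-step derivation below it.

v0:inf,v1:inf,v2:8,v3:inf,v4:17,v5:0,v6:inf,v7:14

step 1: dist = v0:inf,v1:inf,v2:8,v3:inf,v4:inf,v5:0,v6:inf,v7:inf
step 2: dist = v0:inf,v1:inf,v2:8,v3:inf,v4:inf,v5:0,v6:inf,v7:14
step 3: dist = v0:inf,v1:inf,v2:8,v3:inf,v4:17,v5:0,v6:inf,v7:14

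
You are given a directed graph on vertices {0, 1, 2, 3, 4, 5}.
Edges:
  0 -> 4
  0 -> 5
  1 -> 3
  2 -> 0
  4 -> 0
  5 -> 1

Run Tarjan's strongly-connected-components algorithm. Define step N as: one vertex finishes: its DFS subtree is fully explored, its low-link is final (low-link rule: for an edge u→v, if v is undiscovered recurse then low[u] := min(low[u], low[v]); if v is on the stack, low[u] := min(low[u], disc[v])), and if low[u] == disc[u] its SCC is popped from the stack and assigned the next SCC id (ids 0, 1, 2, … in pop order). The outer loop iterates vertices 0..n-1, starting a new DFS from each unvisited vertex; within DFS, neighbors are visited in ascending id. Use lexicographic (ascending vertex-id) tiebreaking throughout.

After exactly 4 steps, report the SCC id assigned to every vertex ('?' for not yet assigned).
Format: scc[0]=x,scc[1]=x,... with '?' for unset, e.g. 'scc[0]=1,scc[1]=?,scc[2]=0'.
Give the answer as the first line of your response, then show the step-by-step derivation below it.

scc[0]=?,scc[1]=1,scc[2]=?,scc[3]=0,scc[4]=?,scc[5]=2

step 1: low=(low[0]=0,low[1]=?,low[2]=?,low[3]=?,low[4]=0,low[5]=?); scc=(scc[0]=?,scc[1]=?,scc[2]=?,scc[3]=?,scc[4]=?,scc[5]=?)
step 2: low=(low[0]=0,low[1]=3,low[2]=?,low[3]=4,low[4]=0,low[5]=2); scc=(scc[0]=?,scc[1]=?,scc[2]=?,scc[3]=0,scc[4]=?,scc[5]=?)
step 3: low=(low[0]=0,low[1]=3,low[2]=?,low[3]=4,low[4]=0,low[5]=2); scc=(scc[0]=?,scc[1]=1,scc[2]=?,scc[3]=0,scc[4]=?,scc[5]=?)
step 4: low=(low[0]=0,low[1]=3,low[2]=?,low[3]=4,low[4]=0,low[5]=2); scc=(scc[0]=?,scc[1]=1,scc[2]=?,scc[3]=0,scc[4]=?,scc[5]=2)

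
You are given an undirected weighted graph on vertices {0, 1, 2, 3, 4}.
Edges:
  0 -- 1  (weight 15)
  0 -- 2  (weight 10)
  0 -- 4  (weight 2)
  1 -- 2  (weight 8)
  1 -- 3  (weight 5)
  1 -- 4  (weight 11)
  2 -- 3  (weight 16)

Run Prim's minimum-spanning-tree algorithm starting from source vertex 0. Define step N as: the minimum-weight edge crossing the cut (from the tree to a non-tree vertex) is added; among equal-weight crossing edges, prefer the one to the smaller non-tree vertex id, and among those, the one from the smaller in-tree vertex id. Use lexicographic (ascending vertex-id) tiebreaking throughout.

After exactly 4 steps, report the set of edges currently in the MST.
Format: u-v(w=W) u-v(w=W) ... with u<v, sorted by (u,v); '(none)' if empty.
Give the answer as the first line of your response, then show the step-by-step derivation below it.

0-2(w=10) 0-4(w=2) 1-2(w=8) 1-3(w=5)

step 1: add edge 0-4 (w=2); MST = {0-4(w=2)}
step 2: add edge 0-2 (w=10); MST = {0-2(w=10) 0-4(w=2)}
step 3: add edge 1-2 (w=8); MST = {0-2(w=10) 0-4(w=2) 1-2(w=8)}
step 4: add edge 1-3 (w=5); MST = {0-2(w=10) 0-4(w=2) 1-2(w=8) 1-3(w=5)}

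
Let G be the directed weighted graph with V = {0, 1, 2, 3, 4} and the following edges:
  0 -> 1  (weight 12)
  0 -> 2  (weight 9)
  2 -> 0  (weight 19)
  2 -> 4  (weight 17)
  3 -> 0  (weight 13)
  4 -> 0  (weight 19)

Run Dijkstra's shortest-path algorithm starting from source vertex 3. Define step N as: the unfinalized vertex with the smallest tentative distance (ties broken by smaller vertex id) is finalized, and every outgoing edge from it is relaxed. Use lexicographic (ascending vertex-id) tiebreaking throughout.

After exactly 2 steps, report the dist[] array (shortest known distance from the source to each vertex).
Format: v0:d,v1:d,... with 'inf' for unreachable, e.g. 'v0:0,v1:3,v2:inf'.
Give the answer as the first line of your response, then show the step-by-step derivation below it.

v0:13,v1:25,v2:22,v3:0,v4:inf

step 1: dist = v0:13,v1:inf,v2:inf,v3:0,v4:inf
step 2: dist = v0:13,v1:25,v2:22,v3:0,v4:inf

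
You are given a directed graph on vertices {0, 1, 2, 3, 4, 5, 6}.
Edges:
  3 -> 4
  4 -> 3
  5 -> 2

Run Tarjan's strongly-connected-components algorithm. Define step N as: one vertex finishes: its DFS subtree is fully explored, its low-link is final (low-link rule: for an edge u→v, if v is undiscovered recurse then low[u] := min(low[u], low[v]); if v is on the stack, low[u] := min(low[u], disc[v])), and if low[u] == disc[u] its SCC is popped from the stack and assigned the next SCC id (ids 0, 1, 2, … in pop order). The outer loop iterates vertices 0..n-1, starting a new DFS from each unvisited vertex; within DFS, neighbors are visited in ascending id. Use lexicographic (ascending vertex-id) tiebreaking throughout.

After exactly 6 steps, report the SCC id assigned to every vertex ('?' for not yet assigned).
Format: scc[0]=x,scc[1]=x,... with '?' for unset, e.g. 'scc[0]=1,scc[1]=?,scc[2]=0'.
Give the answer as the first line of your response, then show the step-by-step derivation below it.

scc[0]=0,scc[1]=1,scc[2]=2,scc[3]=3,scc[4]=3,scc[5]=4,scc[6]=?

step 1: low=(low[0]=0,low[1]=?,low[2]=?,low[3]=?,low[4]=?,low[5]=?,low[6]=?); scc=(scc[0]=0,scc[1]=?,scc[2]=?,scc[3]=?,scc[4]=?,scc[5]=?,scc[6]=?)
step 2: low=(low[0]=0,low[1]=1,low[2]=?,low[3]=?,low[4]=?,low[5]=?,low[6]=?); scc=(scc[0]=0,scc[1]=1,scc[2]=?,scc[3]=?,scc[4]=?,scc[5]=?,scc[6]=?)
step 3: low=(low[0]=0,low[1]=1,low[2]=2,low[3]=?,low[4]=?,low[5]=?,low[6]=?); scc=(scc[0]=0,scc[1]=1,scc[2]=2,scc[3]=?,scc[4]=?,scc[5]=?,scc[6]=?)
step 4: low=(low[0]=0,low[1]=1,low[2]=2,low[3]=3,low[4]=3,low[5]=?,low[6]=?); scc=(scc[0]=0,scc[1]=1,scc[2]=2,scc[3]=?,scc[4]=?,scc[5]=?,scc[6]=?)
step 5: low=(low[0]=0,low[1]=1,low[2]=2,low[3]=3,low[4]=3,low[5]=?,low[6]=?); scc=(scc[0]=0,scc[1]=1,scc[2]=2,scc[3]=3,scc[4]=3,scc[5]=?,scc[6]=?)
step 6: low=(low[0]=0,low[1]=1,low[2]=2,low[3]=3,low[4]=3,low[5]=5,low[6]=?); scc=(scc[0]=0,scc[1]=1,scc[2]=2,scc[3]=3,scc[4]=3,scc[5]=4,scc[6]=?)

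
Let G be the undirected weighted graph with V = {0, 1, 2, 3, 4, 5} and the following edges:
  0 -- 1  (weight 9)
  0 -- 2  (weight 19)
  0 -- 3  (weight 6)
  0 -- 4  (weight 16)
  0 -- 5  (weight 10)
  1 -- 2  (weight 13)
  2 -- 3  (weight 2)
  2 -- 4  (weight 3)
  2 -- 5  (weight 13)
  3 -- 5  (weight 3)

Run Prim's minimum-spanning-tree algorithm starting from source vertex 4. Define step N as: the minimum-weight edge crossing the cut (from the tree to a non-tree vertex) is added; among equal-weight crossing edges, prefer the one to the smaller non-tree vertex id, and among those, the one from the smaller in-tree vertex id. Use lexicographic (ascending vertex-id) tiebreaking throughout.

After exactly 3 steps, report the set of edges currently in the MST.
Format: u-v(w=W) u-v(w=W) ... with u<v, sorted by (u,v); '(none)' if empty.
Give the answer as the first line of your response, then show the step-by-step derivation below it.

2-3(w=2) 2-4(w=3) 3-5(w=3)

step 1: add edge 2-4 (w=3); MST = {2-4(w=3)}
step 2: add edge 2-3 (w=2); MST = {2-3(w=2) 2-4(w=3)}
step 3: add edge 3-5 (w=3); MST = {2-3(w=2) 2-4(w=3) 3-5(w=3)}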